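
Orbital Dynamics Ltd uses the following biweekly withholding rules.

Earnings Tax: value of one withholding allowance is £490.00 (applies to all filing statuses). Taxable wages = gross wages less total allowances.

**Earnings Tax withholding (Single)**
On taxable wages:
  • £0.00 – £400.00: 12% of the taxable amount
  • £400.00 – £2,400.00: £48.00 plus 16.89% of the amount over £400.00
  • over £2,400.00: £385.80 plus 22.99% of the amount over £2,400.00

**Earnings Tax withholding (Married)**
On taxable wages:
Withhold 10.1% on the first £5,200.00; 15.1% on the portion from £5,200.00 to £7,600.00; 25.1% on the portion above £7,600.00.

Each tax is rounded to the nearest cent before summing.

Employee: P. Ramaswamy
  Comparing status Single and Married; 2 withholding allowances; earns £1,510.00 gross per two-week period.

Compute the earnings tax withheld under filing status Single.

£69.96

Earnings Tax (Single): taxable = £1,510.00 − 2×£490.00 = £530.00
  £48.00 + 16.89% × (£530.00 − £400.00) = £48.00 + 16.89% × £130.00 = £69.96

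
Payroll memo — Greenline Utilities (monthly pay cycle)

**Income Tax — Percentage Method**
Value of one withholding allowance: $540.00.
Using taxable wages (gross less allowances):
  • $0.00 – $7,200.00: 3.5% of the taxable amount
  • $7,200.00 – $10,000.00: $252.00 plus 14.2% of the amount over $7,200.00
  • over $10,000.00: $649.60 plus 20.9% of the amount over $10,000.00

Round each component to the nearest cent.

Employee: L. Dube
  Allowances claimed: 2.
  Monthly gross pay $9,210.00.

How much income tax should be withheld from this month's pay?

$384.06

Income Tax: taxable = $9,210.00 − 2×$540.00 = $8,130.00
  $252.00 + 14.2% × ($8,130.00 − $7,200.00) = $252.00 + 14.2% × $930.00 = $384.06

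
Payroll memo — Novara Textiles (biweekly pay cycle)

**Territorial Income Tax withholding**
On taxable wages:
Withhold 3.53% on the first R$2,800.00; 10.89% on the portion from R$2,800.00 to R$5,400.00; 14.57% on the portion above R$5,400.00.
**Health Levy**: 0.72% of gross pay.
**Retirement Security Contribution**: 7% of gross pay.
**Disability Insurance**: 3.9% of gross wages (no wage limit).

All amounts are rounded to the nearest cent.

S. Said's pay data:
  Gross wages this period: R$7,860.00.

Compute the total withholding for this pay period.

R$1,653.73

Territorial Income Tax: taxable = R$7,860.00
  R$381.98 + 14.57% × (R$7,860.00 − R$5,400.00) = R$381.98 + 14.57% × R$2,460.00 = R$740.40
Health Levy: 0.72% × R$7,860.00 = R$56.59
Retirement Security Contribution: 7% × R$7,860.00 = R$550.20
Disability Insurance: 3.9% × R$7,860.00 = R$306.54
Total: R$740.40 + R$56.59 + R$550.20 + R$306.54 = R$1,653.73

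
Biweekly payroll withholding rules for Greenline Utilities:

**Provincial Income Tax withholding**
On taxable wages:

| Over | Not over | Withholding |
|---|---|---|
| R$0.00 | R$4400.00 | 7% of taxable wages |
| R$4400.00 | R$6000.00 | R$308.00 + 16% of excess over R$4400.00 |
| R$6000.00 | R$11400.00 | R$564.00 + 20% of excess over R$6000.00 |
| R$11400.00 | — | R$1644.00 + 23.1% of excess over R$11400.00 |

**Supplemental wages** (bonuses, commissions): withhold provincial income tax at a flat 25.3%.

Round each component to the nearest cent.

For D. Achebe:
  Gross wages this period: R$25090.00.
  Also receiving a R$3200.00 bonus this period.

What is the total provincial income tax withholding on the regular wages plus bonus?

Provincial Income Tax: taxable = R$25090.00
  R$1644.00 + 23.1% × (R$25090.00 − R$11400.00) = R$1644.00 + 23.1% × R$13690.00 = R$4806.39
Supplemental (25.3% flat on bonus): 25.3% × R$3200.00 = R$809.60
Total provincial income tax: R$4806.39 + R$809.60 = R$5615.99

R$5615.99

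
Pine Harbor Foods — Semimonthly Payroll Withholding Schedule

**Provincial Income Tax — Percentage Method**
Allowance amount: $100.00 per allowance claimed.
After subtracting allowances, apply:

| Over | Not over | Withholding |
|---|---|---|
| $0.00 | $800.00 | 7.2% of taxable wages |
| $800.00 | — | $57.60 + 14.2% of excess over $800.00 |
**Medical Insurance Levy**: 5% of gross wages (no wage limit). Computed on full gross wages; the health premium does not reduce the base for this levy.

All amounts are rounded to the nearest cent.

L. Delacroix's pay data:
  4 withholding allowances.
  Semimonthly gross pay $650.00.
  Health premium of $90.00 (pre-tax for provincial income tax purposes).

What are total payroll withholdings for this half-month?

$44.02

Provincial Income Tax: taxable = $650.00 − $90.00 − 4×$100.00 = $160.00
  7.2% × $160.00 = $11.52
Medical Insurance Levy: 5% × $650.00 = $32.50
Total: $11.52 + $32.50 = $44.02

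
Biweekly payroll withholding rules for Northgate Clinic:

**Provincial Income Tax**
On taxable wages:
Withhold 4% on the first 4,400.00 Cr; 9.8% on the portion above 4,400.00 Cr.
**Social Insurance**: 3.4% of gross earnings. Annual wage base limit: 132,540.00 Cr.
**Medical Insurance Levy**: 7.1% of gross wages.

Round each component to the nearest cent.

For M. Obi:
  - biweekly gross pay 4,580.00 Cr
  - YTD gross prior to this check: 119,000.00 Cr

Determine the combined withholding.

Provincial Income Tax: taxable = 4,580.00 Cr
  176.00 Cr + 9.8% × (4,580.00 Cr − 4,400.00 Cr) = 176.00 Cr + 9.8% × 180.00 Cr = 193.64 Cr
Social Insurance: 3.4% × 4,580.00 Cr = 155.72 Cr
Medical Insurance Levy: 7.1% × 4,580.00 Cr = 325.18 Cr
Total: 193.64 Cr + 155.72 Cr + 325.18 Cr = 674.54 Cr

674.54 Cr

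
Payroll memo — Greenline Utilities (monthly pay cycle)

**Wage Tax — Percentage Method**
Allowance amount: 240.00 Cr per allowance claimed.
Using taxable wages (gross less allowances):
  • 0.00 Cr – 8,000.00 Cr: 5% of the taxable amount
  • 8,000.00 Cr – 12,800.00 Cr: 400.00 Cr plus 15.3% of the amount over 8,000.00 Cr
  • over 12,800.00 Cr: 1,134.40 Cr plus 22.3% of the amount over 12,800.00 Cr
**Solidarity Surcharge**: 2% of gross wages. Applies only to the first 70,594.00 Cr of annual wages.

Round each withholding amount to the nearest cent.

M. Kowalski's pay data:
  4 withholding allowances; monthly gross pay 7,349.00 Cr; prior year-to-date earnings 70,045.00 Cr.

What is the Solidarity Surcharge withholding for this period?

Solidarity Surcharge: cap 70,594.00 Cr − YTD 70,045.00 Cr = 549.00 Cr subject; 2% × 549.00 Cr = 10.98 Cr

10.98 Cr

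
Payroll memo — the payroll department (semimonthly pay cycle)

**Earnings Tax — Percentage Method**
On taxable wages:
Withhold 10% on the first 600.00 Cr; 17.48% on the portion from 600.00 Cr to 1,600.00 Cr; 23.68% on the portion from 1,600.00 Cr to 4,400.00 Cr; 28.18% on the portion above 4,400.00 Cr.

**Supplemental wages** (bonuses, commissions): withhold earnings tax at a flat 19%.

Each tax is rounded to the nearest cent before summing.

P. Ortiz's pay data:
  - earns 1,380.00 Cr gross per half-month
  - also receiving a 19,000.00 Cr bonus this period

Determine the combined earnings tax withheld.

3,806.34 Cr

Earnings Tax: taxable = 1,380.00 Cr
  60.00 Cr + 17.48% × (1,380.00 Cr − 600.00 Cr) = 60.00 Cr + 17.48% × 780.00 Cr = 196.34 Cr
Supplemental (19% flat on bonus): 19% × 19,000.00 Cr = 3,610.00 Cr
Total earnings tax: 196.34 Cr + 3,610.00 Cr = 3,806.34 Cr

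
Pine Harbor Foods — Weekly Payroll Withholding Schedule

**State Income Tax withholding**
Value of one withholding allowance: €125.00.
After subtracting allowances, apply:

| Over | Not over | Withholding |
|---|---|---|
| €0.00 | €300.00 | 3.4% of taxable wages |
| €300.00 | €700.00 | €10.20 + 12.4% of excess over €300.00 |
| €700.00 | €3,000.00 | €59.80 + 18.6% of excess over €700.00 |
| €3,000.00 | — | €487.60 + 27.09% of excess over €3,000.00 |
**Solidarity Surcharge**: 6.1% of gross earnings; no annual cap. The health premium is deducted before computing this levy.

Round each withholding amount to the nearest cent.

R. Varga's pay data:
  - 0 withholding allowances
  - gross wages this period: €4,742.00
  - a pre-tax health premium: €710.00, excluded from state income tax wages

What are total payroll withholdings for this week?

€1,013.12

State Income Tax: taxable = €4,742.00 − €710.00 = €4,032.00
  €487.60 + 27.09% × (€4,032.00 − €3,000.00) = €487.60 + 27.09% × €1,032.00 = €767.17
Solidarity Surcharge: 6.1% × €4,032.00 = €245.95
Total: €767.17 + €245.95 = €1,013.12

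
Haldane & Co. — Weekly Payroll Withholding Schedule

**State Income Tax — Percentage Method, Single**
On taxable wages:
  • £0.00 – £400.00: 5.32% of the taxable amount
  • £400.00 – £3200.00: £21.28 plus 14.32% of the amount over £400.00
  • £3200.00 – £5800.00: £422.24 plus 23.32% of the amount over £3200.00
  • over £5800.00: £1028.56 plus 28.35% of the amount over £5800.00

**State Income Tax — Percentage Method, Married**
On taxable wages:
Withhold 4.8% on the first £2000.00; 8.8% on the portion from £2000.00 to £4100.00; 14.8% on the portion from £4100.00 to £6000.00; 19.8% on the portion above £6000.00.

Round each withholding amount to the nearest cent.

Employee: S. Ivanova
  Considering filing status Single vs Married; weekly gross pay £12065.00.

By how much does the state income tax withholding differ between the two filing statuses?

£1041.82

State Income Tax (Single): taxable = £12065.00
  £1028.56 + 28.35% × (£12065.00 − £5800.00) = £1028.56 + 28.35% × £6265.00 = £2804.69
State Income Tax (Married): taxable = £12065.00
  £562.00 + 19.8% × (£12065.00 − £6000.00) = £562.00 + 19.8% × £6065.00 = £1762.87
Difference: |£2804.69 − £1762.87| = £1041.82 (higher under Single)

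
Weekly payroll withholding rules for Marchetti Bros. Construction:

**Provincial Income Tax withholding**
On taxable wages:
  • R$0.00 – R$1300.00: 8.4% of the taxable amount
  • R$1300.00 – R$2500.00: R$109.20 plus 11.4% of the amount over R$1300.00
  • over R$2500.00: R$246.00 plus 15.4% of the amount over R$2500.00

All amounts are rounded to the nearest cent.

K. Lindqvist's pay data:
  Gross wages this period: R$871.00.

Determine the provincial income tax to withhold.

Provincial Income Tax: taxable = R$871.00
  8.4% × R$871.00 = R$73.16

R$73.16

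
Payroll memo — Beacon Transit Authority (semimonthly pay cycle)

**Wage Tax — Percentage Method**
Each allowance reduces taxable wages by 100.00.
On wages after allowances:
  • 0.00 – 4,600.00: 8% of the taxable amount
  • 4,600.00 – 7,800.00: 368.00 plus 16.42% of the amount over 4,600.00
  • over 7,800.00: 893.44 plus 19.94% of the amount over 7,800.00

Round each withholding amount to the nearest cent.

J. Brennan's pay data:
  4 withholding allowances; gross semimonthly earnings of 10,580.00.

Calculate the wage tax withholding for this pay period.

Wage Tax: taxable = 10,580.00 − 4×100.00 = 10,180.00
  893.44 + 19.94% × (10,180.00 − 7,800.00) = 893.44 + 19.94% × 2,380.00 = 1,368.01

1,368.01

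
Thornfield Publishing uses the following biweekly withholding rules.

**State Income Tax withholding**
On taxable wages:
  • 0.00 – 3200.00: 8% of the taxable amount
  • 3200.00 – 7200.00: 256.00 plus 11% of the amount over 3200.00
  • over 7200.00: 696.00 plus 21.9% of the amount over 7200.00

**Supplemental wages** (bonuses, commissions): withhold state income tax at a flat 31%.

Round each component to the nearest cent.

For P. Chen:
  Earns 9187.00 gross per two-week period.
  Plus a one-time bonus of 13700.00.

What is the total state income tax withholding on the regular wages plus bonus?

5378.15

State Income Tax: taxable = 9187.00
  696.00 + 21.9% × (9187.00 − 7200.00) = 696.00 + 21.9% × 1987.00 = 1131.15
Supplemental (31% flat on bonus): 31% × 13700.00 = 4247.00
Total state income tax: 1131.15 + 4247.00 = 5378.15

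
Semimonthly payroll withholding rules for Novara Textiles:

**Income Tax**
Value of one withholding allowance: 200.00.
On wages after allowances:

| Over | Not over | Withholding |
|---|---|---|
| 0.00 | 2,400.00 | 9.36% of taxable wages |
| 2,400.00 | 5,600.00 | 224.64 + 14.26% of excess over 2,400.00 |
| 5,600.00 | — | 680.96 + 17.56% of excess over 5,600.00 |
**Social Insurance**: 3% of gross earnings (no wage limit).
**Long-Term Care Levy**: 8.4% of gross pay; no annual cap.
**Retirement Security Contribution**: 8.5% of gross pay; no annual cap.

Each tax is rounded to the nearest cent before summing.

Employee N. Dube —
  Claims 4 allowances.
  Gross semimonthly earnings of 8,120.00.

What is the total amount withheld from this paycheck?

Income Tax: taxable = 8,120.00 − 4×200.00 = 7,320.00
  680.96 + 17.56% × (7,320.00 − 5,600.00) = 680.96 + 17.56% × 1,720.00 = 982.99
Social Insurance: 3% × 8,120.00 = 243.60
Long-Term Care Levy: 8.4% × 8,120.00 = 682.08
Retirement Security Contribution: 8.5% × 8,120.00 = 690.20
Total: 982.99 + 243.60 + 682.08 + 690.20 = 2,598.87

2,598.87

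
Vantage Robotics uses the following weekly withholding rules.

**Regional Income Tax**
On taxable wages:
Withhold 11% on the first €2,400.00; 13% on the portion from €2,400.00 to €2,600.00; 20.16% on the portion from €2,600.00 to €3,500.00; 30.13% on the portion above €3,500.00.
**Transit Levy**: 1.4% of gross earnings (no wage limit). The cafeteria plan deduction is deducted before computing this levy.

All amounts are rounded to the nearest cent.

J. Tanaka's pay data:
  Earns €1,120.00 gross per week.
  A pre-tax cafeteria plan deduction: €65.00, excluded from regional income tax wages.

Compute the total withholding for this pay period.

Regional Income Tax: taxable = €1,120.00 − €65.00 = €1,055.00
  11% × €1,055.00 = €116.05
Transit Levy: 1.4% × €1,055.00 = €14.77
Total: €116.05 + €14.77 = €130.82

€130.82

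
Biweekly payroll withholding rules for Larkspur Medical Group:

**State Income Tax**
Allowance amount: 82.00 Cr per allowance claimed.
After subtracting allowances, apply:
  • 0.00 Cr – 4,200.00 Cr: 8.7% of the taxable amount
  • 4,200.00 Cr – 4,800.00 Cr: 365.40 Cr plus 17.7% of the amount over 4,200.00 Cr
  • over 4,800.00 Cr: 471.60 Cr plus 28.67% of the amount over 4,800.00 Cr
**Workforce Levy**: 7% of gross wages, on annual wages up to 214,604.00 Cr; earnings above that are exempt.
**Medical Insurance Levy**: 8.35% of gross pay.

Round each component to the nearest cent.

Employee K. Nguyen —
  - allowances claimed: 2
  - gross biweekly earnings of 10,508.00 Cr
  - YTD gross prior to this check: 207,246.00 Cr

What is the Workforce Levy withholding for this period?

515.06 Cr

Workforce Levy: cap 214,604.00 Cr − YTD 207,246.00 Cr = 7,358.00 Cr subject; 7% × 7,358.00 Cr = 515.06 Cr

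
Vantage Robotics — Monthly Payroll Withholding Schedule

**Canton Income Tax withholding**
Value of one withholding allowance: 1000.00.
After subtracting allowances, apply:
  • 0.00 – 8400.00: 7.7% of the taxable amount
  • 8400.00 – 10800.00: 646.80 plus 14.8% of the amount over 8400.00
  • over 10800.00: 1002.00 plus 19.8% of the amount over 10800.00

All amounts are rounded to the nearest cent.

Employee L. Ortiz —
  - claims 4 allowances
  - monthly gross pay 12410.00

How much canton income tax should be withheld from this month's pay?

Canton Income Tax: taxable = 12410.00 − 4×1000.00 = 8410.00
  646.80 + 14.8% × (8410.00 − 8400.00) = 646.80 + 14.8% × 10.00 = 648.28

648.28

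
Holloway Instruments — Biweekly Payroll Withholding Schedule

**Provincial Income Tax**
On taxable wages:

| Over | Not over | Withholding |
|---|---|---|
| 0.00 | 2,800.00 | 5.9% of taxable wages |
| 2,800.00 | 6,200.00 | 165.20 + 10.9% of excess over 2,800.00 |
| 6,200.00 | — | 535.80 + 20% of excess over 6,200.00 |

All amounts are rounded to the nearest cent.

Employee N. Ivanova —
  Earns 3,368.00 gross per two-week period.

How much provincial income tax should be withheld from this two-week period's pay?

227.11

Provincial Income Tax: taxable = 3,368.00
  165.20 + 10.9% × (3,368.00 − 2,800.00) = 165.20 + 10.9% × 568.00 = 227.11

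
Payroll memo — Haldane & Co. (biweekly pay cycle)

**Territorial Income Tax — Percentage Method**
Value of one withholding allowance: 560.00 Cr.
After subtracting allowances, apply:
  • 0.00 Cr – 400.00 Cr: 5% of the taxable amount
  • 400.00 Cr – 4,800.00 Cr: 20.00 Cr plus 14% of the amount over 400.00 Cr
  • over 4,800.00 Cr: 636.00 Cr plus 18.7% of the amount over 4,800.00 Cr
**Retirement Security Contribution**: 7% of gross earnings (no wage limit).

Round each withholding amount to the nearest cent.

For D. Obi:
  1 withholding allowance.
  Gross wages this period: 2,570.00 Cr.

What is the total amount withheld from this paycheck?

425.30 Cr

Territorial Income Tax: taxable = 2,570.00 Cr − 1×560.00 Cr = 2,010.00 Cr
  20.00 Cr + 14% × (2,010.00 Cr − 400.00 Cr) = 20.00 Cr + 14% × 1,610.00 Cr = 245.40 Cr
Retirement Security Contribution: 7% × 2,570.00 Cr = 179.90 Cr
Total: 245.40 Cr + 179.90 Cr = 425.30 Cr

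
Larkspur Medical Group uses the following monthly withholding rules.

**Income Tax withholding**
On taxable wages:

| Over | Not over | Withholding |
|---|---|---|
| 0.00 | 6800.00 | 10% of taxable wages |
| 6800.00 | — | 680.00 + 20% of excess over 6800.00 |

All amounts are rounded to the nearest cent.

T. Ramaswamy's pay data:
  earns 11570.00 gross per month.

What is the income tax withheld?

1634.00

Income Tax: taxable = 11570.00
  680.00 + 20% × (11570.00 − 6800.00) = 680.00 + 20% × 4770.00 = 1634.00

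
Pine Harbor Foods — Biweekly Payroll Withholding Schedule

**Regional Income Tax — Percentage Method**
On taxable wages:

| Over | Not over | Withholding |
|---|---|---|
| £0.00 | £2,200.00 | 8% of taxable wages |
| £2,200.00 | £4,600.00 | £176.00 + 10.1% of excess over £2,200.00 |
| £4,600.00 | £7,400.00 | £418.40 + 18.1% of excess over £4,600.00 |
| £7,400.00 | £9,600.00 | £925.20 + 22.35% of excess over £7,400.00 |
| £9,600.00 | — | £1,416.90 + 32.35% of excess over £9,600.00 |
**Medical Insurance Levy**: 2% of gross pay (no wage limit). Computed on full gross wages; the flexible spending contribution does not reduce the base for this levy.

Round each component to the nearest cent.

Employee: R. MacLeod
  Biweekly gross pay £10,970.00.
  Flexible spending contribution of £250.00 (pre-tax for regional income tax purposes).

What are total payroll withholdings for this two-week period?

Regional Income Tax: taxable = £10,970.00 − £250.00 = £10,720.00
  £1,416.90 + 32.35% × (£10,720.00 − £9,600.00) = £1,416.90 + 32.35% × £1,120.00 = £1,779.22
Medical Insurance Levy: 2% × £10,970.00 = £219.40
Total: £1,779.22 + £219.40 = £1,998.62

£1,998.62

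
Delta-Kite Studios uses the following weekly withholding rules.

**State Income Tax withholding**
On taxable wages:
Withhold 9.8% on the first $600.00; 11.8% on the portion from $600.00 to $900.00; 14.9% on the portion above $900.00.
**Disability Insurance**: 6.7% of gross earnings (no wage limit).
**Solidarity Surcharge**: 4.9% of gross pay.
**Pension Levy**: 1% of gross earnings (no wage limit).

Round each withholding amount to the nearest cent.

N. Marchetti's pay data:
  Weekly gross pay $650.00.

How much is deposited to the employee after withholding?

$503.40

State Income Tax: taxable = $650.00
  $58.80 + 11.8% × ($650.00 − $600.00) = $58.80 + 11.8% × $50.00 = $64.70
Disability Insurance: 6.7% × $650.00 = $43.55
Solidarity Surcharge: 4.9% × $650.00 = $31.85
Pension Levy: 1% × $650.00 = $6.50
Total withheld: $64.70 + $43.55 + $31.85 + $6.50 = $146.60
Net pay: $650.00 − $146.60 = $503.40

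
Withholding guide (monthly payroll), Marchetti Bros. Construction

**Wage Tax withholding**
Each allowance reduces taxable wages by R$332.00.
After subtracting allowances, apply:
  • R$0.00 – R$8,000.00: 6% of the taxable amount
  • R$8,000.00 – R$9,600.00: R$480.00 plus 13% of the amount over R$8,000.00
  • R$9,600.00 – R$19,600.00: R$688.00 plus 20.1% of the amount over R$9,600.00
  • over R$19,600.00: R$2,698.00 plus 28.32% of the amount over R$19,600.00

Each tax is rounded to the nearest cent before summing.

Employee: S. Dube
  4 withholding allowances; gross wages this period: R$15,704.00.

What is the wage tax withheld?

R$1,647.98

Wage Tax: taxable = R$15,704.00 − 4×R$332.00 = R$14,376.00
  R$688.00 + 20.1% × (R$14,376.00 − R$9,600.00) = R$688.00 + 20.1% × R$4,776.00 = R$1,647.98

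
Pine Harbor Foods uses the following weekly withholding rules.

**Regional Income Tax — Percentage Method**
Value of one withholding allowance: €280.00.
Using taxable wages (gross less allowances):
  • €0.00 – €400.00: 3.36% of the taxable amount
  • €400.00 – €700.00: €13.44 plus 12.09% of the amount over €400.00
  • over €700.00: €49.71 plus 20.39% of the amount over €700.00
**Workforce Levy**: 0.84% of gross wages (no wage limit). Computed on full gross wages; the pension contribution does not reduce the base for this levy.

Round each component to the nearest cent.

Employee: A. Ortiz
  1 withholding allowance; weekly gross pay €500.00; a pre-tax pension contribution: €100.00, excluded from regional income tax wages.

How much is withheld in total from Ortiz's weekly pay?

Regional Income Tax: taxable = €500.00 − €100.00 − 1×€280.00 = €120.00
  3.36% × €120.00 = €4.03
Workforce Levy: 0.84% × €500.00 = €4.20
Total: €4.03 + €4.20 = €8.23

€8.23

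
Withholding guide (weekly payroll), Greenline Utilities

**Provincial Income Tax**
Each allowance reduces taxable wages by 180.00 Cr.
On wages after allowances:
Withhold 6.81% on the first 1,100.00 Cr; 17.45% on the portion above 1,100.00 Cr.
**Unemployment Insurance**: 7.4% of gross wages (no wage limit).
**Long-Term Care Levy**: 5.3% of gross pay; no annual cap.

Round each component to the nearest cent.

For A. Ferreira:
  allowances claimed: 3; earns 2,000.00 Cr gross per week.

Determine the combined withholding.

391.73 Cr

Provincial Income Tax: taxable = 2,000.00 Cr − 3×180.00 Cr = 1,460.00 Cr
  74.91 Cr + 17.45% × (1,460.00 Cr − 1,100.00 Cr) = 74.91 Cr + 17.45% × 360.00 Cr = 137.73 Cr
Unemployment Insurance: 7.4% × 2,000.00 Cr = 148.00 Cr
Long-Term Care Levy: 5.3% × 2,000.00 Cr = 106.00 Cr
Total: 137.73 Cr + 148.00 Cr + 106.00 Cr = 391.73 Cr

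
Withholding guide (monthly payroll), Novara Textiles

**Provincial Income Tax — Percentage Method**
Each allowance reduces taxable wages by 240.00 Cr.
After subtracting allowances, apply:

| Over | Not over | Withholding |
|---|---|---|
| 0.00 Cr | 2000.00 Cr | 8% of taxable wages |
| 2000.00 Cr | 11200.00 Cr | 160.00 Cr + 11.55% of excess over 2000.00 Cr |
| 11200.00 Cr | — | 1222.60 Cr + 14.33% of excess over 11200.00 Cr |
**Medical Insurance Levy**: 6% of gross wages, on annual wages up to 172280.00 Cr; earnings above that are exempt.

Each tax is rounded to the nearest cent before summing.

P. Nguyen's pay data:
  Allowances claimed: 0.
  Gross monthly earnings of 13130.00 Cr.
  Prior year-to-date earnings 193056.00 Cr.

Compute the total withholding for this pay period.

Provincial Income Tax: taxable = 13130.00 Cr
  1222.60 Cr + 14.33% × (13130.00 Cr − 11200.00 Cr) = 1222.60 Cr + 14.33% × 1930.00 Cr = 1499.17 Cr
Medical Insurance Levy: YTD 193056.00 Cr ≥ cap 172280.00 Cr → 0.00 Cr
Total: 1499.17 Cr + 0.00 Cr = 1499.17 Cr

1499.17 Cr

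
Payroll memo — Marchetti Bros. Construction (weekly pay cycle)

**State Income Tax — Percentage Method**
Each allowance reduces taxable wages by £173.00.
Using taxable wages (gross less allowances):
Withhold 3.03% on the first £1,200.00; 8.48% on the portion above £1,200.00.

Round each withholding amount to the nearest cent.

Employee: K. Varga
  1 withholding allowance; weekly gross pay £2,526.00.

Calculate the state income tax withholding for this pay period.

State Income Tax: taxable = £2,526.00 − 1×£173.00 = £2,353.00
  £36.36 + 8.48% × (£2,353.00 − £1,200.00) = £36.36 + 8.48% × £1,153.00 = £134.13

£134.13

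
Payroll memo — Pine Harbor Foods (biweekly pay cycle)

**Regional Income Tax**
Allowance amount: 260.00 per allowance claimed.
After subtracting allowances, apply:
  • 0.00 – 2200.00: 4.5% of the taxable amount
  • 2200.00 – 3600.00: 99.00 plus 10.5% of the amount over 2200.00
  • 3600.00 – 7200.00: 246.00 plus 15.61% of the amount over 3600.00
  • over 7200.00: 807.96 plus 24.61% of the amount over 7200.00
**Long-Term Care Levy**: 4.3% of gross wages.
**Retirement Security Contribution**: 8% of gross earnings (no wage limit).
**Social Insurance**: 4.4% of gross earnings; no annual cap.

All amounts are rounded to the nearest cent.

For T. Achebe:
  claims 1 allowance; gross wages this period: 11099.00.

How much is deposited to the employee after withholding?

7541.94

Regional Income Tax: taxable = 11099.00 − 1×260.00 = 10839.00
  807.96 + 24.61% × (10839.00 − 7200.00) = 807.96 + 24.61% × 3639.00 = 1703.52
Long-Term Care Levy: 4.3% × 11099.00 = 477.26
Retirement Security Contribution: 8% × 11099.00 = 887.92
Social Insurance: 4.4% × 11099.00 = 488.36
Total withheld: 1703.52 + 477.26 + 887.92 + 488.36 = 3557.06
Net pay: 11099.00 − 3557.06 = 7541.94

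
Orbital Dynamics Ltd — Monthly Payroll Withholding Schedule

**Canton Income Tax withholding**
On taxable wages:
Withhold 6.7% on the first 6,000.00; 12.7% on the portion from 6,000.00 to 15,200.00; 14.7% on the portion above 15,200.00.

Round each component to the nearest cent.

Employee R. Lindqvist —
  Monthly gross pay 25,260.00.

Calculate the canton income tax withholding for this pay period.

Canton Income Tax: taxable = 25,260.00
  1,570.40 + 14.7% × (25,260.00 − 15,200.00) = 1,570.40 + 14.7% × 10,060.00 = 3,049.22

3,049.22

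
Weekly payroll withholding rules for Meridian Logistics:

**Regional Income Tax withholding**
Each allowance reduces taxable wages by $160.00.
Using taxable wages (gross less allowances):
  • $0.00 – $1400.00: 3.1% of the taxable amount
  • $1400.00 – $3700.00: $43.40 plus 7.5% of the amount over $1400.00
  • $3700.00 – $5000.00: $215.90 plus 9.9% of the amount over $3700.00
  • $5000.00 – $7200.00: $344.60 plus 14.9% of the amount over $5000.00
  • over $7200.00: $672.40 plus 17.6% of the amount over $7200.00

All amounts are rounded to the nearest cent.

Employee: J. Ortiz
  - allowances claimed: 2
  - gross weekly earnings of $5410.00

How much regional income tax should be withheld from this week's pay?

Regional Income Tax: taxable = $5410.00 − 2×$160.00 = $5090.00
  $344.60 + 14.9% × ($5090.00 − $5000.00) = $344.60 + 14.9% × $90.00 = $358.01

$358.01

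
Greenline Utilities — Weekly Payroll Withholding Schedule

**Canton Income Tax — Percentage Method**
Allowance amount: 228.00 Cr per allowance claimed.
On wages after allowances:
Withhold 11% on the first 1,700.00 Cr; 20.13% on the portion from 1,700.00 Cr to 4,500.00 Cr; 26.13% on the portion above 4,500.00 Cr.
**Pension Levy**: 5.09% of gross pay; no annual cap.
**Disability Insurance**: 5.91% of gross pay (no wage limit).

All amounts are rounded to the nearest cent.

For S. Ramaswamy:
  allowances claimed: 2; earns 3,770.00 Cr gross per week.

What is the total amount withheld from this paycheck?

Canton Income Tax: taxable = 3,770.00 Cr − 2×228.00 Cr = 3,314.00 Cr
  187.00 Cr + 20.13% × (3,314.00 Cr − 1,700.00 Cr) = 187.00 Cr + 20.13% × 1,614.00 Cr = 511.90 Cr
Pension Levy: 5.09% × 3,770.00 Cr = 191.89 Cr
Disability Insurance: 5.91% × 3,770.00 Cr = 222.81 Cr
Total: 511.90 Cr + 191.89 Cr + 222.81 Cr = 926.60 Cr

926.60 Cr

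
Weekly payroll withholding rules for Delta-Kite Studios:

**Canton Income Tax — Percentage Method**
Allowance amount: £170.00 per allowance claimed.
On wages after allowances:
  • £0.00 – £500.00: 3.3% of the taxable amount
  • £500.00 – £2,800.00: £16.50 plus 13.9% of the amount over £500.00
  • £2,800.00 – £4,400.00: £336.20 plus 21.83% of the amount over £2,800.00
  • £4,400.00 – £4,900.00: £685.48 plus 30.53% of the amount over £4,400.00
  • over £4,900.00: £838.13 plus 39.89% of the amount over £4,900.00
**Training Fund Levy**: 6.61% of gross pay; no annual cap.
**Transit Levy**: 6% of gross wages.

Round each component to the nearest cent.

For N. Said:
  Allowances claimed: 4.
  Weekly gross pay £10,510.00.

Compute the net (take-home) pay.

£6,379.98

Canton Income Tax: taxable = £10,510.00 − 4×£170.00 = £9,830.00
  £838.13 + 39.89% × (£9,830.00 − £4,900.00) = £838.13 + 39.89% × £4,930.00 = £2,804.71
Training Fund Levy: 6.61% × £10,510.00 = £694.71
Transit Levy: 6% × £10,510.00 = £630.60
Total withheld: £2,804.71 + £694.71 + £630.60 = £4,130.02
Net pay: £10,510.00 − £4,130.02 = £6,379.98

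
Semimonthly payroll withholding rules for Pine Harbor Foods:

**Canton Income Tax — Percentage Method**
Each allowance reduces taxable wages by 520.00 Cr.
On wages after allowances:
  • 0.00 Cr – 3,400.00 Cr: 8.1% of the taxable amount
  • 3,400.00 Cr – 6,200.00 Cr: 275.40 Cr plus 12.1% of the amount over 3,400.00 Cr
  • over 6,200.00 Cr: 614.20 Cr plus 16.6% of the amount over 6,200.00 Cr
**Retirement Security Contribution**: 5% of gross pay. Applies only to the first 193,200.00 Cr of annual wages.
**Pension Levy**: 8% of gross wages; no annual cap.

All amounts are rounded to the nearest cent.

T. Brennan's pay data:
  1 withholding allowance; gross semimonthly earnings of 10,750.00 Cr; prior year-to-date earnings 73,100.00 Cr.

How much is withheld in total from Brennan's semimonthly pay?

Canton Income Tax: taxable = 10,750.00 Cr − 1×520.00 Cr = 10,230.00 Cr
  614.20 Cr + 16.6% × (10,230.00 Cr − 6,200.00 Cr) = 614.20 Cr + 16.6% × 4,030.00 Cr = 1,283.18 Cr
Retirement Security Contribution: 5% × 10,750.00 Cr = 537.50 Cr
Pension Levy: 8% × 10,750.00 Cr = 860.00 Cr
Total: 1,283.18 Cr + 537.50 Cr + 860.00 Cr = 2,680.68 Cr

2,680.68 Cr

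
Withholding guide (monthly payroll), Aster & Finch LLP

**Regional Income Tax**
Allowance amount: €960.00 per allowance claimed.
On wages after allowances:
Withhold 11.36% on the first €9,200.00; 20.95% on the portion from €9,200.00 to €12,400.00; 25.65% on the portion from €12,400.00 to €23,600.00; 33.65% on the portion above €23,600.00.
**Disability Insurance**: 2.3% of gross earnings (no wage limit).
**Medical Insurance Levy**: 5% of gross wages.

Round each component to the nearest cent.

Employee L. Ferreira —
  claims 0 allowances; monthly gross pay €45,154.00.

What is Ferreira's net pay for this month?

€30,016.52

Regional Income Tax: taxable = €45,154.00
  €4,588.32 + 33.65% × (€45,154.00 − €23,600.00) = €4,588.32 + 33.65% × €21,554.00 = €11,841.24
Disability Insurance: 2.3% × €45,154.00 = €1,038.54
Medical Insurance Levy: 5% × €45,154.00 = €2,257.70
Total withheld: €11,841.24 + €1,038.54 + €2,257.70 = €15,137.48
Net pay: €45,154.00 − €15,137.48 = €30,016.52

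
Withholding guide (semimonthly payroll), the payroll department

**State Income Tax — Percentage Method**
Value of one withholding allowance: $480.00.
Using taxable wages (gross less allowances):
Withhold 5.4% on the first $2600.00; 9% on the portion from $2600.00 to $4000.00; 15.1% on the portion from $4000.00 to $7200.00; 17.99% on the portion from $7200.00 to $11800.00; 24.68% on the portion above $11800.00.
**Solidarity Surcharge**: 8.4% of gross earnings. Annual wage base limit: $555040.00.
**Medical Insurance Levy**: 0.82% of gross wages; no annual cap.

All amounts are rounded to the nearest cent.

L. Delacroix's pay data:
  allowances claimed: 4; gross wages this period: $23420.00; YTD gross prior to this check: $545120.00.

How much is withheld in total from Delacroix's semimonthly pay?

$4996.42

State Income Tax: taxable = $23420.00 − 4×$480.00 = $21500.00
  $1577.14 + 24.68% × ($21500.00 − $11800.00) = $1577.14 + 24.68% × $9700.00 = $3971.10
Solidarity Surcharge: cap $555040.00 − YTD $545120.00 = $9920.00 subject; 8.4% × $9920.00 = $833.28
Medical Insurance Levy: 0.82% × $23420.00 = $192.04
Total: $3971.10 + $833.28 + $192.04 = $4996.42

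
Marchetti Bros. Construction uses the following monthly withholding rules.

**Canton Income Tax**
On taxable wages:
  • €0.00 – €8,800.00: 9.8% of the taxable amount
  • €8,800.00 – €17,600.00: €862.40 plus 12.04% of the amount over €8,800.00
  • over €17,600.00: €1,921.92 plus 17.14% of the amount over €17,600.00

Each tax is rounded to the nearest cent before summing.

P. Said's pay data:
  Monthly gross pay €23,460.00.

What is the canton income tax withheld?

Canton Income Tax: taxable = €23,460.00
  €1,921.92 + 17.14% × (€23,460.00 − €17,600.00) = €1,921.92 + 17.14% × €5,860.00 = €2,926.32

€2,926.32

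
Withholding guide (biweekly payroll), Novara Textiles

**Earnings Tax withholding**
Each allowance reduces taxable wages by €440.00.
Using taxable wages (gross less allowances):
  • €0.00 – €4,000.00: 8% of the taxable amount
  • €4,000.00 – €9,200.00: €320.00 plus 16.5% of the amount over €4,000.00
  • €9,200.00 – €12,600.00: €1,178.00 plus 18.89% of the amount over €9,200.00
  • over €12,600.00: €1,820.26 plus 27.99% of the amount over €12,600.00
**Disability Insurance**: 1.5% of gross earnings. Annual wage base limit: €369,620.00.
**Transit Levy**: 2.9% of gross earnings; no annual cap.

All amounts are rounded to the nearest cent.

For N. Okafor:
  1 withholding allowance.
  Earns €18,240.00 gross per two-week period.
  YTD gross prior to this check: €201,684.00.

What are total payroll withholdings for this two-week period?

Earnings Tax: taxable = €18,240.00 − 1×€440.00 = €17,800.00
  €1,820.26 + 27.99% × (€17,800.00 − €12,600.00) = €1,820.26 + 27.99% × €5,200.00 = €3,275.74
Disability Insurance: 1.5% × €18,240.00 = €273.60
Transit Levy: 2.9% × €18,240.00 = €528.96
Total: €3,275.74 + €273.60 + €528.96 = €4,078.30

€4,078.30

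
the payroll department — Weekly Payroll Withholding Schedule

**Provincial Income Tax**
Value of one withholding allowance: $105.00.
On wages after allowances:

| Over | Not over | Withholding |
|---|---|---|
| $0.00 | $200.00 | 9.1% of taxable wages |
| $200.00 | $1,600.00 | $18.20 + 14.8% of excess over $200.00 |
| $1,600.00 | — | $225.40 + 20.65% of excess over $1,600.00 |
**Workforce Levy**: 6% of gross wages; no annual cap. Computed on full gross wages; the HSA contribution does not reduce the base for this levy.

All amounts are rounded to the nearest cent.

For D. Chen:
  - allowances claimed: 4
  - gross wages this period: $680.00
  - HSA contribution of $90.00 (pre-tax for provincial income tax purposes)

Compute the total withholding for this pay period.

Provincial Income Tax: taxable = $680.00 − $90.00 − 4×$105.00 = $170.00
  9.1% × $170.00 = $15.47
Workforce Levy: 6% × $680.00 = $40.80
Total: $15.47 + $40.80 = $56.27

$56.27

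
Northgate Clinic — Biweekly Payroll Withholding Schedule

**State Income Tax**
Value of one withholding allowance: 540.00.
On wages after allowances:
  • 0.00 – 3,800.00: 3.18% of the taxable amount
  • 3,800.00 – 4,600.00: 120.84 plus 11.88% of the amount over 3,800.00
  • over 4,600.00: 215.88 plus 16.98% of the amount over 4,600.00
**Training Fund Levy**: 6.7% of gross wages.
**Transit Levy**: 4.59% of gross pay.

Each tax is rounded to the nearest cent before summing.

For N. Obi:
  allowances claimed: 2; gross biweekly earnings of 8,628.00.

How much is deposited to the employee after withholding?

State Income Tax: taxable = 8,628.00 − 2×540.00 = 7,548.00
  215.88 + 16.98% × (7,548.00 − 4,600.00) = 215.88 + 16.98% × 2,948.00 = 716.45
Training Fund Levy: 6.7% × 8,628.00 = 578.08
Transit Levy: 4.59% × 8,628.00 = 396.03
Total withheld: 716.45 + 578.08 + 396.03 = 1,690.56
Net pay: 8,628.00 − 1,690.56 = 6,937.44

6,937.44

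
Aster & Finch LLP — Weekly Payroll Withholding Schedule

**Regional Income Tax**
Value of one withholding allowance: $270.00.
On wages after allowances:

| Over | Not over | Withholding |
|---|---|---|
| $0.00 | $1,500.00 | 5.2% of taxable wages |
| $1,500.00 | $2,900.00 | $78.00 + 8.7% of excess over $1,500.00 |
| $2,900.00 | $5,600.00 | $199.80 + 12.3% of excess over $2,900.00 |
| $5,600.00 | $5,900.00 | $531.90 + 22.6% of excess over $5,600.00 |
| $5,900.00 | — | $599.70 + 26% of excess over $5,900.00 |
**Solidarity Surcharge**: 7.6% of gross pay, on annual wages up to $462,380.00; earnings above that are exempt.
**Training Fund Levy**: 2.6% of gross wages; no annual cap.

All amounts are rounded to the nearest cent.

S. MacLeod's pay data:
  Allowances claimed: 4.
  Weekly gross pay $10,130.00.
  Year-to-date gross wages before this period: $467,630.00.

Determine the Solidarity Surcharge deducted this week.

$0.00

Solidarity Surcharge: YTD $467,630.00 ≥ cap $462,380.00 → $0.00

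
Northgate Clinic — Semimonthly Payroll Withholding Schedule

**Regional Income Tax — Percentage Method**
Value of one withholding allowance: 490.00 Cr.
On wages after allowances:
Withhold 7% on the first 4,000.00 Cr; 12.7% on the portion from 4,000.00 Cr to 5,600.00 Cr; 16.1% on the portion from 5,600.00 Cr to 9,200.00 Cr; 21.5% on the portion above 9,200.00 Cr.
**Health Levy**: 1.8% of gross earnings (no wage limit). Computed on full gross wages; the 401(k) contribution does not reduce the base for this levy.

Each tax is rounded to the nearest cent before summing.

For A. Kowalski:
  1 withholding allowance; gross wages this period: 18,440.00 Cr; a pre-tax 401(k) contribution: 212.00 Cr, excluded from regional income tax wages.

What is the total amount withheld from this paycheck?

Regional Income Tax: taxable = 18,440.00 Cr − 212.00 Cr − 1×490.00 Cr = 17,738.00 Cr
  1,062.80 Cr + 21.5% × (17,738.00 Cr − 9,200.00 Cr) = 1,062.80 Cr + 21.5% × 8,538.00 Cr = 2,898.47 Cr
Health Levy: 1.8% × 18,440.00 Cr = 331.92 Cr
Total: 2,898.47 Cr + 331.92 Cr = 3,230.39 Cr

3,230.39 Cr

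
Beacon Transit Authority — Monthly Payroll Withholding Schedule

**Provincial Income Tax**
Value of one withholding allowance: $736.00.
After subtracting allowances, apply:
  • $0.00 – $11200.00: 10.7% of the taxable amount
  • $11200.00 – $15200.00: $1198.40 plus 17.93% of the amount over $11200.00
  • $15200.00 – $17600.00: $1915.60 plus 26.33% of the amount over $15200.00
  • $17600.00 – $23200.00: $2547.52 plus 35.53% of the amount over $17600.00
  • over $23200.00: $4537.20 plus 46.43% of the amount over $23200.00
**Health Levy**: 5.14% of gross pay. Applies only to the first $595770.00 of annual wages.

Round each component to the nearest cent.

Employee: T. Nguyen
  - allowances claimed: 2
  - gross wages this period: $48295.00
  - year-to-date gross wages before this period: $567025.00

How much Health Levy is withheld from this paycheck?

Health Levy: cap $595770.00 − YTD $567025.00 = $28745.00 subject; 5.14% × $28745.00 = $1477.49

$1477.49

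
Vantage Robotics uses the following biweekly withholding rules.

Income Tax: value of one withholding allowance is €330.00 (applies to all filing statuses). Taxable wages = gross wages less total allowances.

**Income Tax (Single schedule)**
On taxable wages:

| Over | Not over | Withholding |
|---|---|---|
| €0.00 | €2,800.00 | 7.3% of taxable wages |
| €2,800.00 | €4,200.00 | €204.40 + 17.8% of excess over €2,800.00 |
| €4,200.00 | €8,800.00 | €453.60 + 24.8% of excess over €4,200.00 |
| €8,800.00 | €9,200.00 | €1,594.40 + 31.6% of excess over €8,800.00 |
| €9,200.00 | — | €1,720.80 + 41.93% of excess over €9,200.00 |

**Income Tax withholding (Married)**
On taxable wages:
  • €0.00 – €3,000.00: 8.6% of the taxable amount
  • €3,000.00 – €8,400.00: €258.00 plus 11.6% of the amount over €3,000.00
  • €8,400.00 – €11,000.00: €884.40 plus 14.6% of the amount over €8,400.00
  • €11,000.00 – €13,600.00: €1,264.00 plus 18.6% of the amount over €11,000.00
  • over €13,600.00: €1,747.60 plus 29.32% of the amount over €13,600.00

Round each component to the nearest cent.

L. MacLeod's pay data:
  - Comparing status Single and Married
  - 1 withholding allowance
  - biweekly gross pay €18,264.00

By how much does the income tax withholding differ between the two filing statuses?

€2,364.64

Income Tax (Single): taxable = €18,264.00 − 1×€330.00 = €17,934.00
  €1,720.80 + 41.93% × (€17,934.00 − €9,200.00) = €1,720.80 + 41.93% × €8,734.00 = €5,382.97
Income Tax (Married): taxable = €18,264.00 − 1×€330.00 = €17,934.00
  €1,747.60 + 29.32% × (€17,934.00 − €13,600.00) = €1,747.60 + 29.32% × €4,334.00 = €3,018.33
Difference: |€5,382.97 − €3,018.33| = €2,364.64 (higher under Single)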